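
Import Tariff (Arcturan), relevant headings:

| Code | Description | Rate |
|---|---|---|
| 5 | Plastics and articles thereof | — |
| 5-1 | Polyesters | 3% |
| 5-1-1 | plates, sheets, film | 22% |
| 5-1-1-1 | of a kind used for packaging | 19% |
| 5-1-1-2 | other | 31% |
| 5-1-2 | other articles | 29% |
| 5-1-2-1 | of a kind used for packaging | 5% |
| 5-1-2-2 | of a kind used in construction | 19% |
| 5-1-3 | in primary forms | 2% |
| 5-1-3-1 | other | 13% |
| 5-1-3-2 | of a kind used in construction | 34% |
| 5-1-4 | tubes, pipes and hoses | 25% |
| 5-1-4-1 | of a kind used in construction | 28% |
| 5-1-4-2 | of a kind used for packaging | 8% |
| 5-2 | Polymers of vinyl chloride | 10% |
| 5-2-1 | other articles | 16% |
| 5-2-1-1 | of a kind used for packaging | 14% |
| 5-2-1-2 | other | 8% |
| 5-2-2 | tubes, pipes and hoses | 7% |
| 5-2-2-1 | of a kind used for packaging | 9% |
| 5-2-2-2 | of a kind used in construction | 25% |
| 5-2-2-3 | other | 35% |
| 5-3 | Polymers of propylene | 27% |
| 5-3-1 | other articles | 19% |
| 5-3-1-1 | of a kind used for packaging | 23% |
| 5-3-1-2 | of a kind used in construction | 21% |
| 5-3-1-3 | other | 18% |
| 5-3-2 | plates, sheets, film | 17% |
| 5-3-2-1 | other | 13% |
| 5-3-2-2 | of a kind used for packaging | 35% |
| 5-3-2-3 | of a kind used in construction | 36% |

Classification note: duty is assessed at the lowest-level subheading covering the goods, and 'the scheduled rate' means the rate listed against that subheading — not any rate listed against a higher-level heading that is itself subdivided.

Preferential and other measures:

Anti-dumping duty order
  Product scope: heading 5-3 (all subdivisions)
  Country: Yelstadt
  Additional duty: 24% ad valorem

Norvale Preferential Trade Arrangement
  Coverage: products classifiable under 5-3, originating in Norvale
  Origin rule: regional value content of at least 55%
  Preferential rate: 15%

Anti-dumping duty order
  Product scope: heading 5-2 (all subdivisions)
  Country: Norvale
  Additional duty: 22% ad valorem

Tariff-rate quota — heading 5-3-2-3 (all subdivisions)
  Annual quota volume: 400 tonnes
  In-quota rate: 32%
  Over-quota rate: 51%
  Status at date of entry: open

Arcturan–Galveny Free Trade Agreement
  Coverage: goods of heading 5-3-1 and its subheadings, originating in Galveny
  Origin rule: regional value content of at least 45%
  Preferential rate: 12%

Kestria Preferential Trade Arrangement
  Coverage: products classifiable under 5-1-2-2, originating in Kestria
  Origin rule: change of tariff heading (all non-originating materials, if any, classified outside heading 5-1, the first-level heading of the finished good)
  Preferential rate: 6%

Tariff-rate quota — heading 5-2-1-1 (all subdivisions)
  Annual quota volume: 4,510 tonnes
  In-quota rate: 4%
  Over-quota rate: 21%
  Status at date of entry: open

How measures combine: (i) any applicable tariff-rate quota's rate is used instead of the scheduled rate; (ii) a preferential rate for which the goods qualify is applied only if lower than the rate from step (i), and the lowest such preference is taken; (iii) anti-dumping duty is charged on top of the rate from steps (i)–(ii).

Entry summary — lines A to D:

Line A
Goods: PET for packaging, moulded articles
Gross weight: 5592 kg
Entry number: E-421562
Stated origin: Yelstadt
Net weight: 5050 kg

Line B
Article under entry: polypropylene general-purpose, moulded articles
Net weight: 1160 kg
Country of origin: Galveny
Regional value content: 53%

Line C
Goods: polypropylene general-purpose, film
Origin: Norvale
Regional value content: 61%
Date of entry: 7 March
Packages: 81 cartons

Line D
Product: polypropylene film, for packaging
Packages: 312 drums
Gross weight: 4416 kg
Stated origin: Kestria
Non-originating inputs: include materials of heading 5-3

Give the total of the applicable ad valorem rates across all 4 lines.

65%

Line A: PET → 5-1; moulded articles → 5-1-2; for packaging → 5-1-2-1. Scheduled 5%. No special measure applies. → 5%.
Line B: polypropylene → 5-3; moulded articles → 5-3-1; general-purpose → 5-3-1-3. Scheduled 18%. Galveny agreement on 5-3-1: RVC ≥ 45% → 12% available; preferential 12%. → 12%.
Line C: polypropylene → 5-3; film → 5-3-2; general-purpose → 5-3-2-1. Scheduled 13%. Norvale agreement on 5-3: RVC ≥ 55% → 15% available; preference 15% not lower than 13% → no reduction. → 13%.
Line D: polypropylene → 5-3; film → 5-3-2; for packaging → 5-3-2-2. Scheduled 35%. Kestria agreement on 5-1-2-2: 5-3-2-2 not covered. → 35%.
Sum: 5% + 12% + 13% + 35% = 65%.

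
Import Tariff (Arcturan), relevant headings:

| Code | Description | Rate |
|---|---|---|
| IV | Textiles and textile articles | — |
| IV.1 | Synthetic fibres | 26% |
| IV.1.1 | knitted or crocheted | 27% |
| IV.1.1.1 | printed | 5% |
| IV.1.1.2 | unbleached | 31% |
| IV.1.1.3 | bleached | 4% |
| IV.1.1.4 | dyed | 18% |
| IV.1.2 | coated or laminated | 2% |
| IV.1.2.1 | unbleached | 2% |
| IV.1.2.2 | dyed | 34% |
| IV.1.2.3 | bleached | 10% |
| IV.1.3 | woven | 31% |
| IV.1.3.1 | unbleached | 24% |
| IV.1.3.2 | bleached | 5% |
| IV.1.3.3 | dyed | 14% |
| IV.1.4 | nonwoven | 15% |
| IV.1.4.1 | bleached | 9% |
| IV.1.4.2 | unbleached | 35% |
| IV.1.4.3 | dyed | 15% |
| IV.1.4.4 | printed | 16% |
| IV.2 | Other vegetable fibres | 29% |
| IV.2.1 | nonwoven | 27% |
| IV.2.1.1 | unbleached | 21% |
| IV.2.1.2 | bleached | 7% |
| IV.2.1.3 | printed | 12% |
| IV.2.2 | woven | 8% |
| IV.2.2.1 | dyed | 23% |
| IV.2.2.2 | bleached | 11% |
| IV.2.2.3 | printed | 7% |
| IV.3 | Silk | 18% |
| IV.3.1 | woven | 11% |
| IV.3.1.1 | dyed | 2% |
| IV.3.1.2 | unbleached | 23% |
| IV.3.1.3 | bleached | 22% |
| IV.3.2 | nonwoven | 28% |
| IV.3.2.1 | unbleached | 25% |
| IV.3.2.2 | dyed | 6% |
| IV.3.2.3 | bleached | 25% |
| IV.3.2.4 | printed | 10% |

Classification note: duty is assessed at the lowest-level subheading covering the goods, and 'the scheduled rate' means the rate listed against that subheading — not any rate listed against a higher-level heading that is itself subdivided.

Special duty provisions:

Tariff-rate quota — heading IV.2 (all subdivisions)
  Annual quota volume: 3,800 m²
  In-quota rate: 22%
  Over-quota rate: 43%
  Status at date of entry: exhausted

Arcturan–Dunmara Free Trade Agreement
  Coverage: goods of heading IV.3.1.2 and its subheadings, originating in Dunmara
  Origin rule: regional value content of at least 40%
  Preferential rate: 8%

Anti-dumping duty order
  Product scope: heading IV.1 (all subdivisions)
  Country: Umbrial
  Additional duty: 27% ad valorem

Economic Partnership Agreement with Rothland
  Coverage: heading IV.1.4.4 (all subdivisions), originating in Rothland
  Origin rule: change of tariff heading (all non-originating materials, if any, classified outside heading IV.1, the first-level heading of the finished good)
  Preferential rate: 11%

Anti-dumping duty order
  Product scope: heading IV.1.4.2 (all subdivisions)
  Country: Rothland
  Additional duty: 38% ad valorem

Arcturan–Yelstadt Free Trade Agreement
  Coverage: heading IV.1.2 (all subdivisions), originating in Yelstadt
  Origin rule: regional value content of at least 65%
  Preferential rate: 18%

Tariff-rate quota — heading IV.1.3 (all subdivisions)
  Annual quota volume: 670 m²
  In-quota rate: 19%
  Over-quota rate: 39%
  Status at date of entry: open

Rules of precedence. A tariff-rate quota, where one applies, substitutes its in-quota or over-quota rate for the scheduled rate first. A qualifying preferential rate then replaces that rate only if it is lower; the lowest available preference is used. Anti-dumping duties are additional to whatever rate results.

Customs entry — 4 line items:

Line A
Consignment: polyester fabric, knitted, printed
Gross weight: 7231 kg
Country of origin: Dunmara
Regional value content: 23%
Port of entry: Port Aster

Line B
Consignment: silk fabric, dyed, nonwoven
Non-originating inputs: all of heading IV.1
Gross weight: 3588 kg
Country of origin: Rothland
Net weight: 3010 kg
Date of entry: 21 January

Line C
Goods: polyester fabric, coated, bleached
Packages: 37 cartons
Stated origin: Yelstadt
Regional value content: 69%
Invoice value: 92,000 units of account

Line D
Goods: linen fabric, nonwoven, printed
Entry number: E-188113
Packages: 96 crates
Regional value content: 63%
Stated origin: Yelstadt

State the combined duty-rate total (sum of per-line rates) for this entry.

64%

Line A: polyester → IV.1; knitted → IV.1.1; printed → IV.1.1.1. Scheduled 5%. Dunmara agreement on IV.3.1.2: IV.1.1.1 not covered. → 5%.
Line B: silk → IV.3; nonwoven → IV.3.2; dyed → IV.3.2.2. Scheduled 6%. Rothland agreement on IV.1.4.4: IV.3.2.2 not covered. → 6%.
Line C: polyester → IV.1; coated → IV.1.2; bleached → IV.1.2.3. Scheduled 10%. Yelstadt agreement on IV.1.2: RVC ≥ 65% → 18% available; preference 18% not lower than 10% → no reduction. → 10%.
Line D: linen → IV.2; nonwoven → IV.2.1; printed → IV.2.1.3. Scheduled 12%. quota on IV.2 exhausted → over-quota 43%; Yelstadt agreement on IV.1.2: IV.2.1.3 not covered. → 43%.
Sum: 5% + 6% + 10% + 43% = 64%.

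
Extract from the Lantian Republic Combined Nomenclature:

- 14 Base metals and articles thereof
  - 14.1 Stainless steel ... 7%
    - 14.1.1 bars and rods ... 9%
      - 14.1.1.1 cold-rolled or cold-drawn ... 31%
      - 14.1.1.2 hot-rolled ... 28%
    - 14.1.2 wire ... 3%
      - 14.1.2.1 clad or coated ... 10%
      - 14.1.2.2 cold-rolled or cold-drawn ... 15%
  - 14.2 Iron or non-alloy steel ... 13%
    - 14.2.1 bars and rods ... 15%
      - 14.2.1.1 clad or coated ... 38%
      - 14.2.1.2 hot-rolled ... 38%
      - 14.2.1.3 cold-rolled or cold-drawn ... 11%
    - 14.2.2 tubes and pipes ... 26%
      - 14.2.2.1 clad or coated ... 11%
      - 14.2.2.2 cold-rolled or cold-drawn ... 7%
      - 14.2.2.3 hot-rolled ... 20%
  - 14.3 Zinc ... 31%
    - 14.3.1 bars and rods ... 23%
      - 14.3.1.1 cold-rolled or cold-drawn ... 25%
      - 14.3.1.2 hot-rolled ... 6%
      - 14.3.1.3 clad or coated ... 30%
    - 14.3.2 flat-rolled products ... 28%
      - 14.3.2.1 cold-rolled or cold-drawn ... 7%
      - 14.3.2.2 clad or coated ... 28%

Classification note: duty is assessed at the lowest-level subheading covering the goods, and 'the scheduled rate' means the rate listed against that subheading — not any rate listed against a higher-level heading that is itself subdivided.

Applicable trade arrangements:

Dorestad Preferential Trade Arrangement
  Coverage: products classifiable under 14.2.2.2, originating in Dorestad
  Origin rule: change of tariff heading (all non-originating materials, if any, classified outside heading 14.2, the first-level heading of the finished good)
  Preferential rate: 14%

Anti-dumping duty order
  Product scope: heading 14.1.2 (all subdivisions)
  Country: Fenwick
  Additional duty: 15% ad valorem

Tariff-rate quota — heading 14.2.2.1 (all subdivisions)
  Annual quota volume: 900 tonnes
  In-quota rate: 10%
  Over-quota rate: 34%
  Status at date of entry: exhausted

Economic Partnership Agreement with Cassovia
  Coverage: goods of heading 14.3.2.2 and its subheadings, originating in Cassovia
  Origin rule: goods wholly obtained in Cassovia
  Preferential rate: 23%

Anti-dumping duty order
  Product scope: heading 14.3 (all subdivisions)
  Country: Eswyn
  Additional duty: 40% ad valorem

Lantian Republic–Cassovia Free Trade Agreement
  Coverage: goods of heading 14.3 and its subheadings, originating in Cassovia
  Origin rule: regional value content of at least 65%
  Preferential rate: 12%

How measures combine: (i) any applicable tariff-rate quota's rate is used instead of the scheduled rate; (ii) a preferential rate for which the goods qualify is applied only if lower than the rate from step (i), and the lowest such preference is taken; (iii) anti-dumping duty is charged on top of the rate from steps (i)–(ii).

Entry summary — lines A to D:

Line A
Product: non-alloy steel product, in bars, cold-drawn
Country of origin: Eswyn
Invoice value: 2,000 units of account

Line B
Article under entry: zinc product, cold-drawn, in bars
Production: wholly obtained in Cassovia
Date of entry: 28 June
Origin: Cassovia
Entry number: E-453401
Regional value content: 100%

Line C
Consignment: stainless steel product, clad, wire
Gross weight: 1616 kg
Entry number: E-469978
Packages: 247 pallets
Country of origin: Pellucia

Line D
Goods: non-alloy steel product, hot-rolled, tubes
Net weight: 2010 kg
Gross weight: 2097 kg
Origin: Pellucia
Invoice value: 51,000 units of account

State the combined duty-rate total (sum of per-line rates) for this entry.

Line A: non-alloy steel → 14.2; in bars → 14.2.1; cold-drawn → 14.2.1.3. Scheduled 11%. No special measure applies. → 11%.
Line B: zinc → 14.3; in bars → 14.3.1; cold-drawn → 14.3.1.1. Scheduled 25%. Cassovia agreement on 14.3.2.2: 14.3.1.1 not covered; Cassovia agreement on 14.3: RVC ≥ 65% → 12% available; preferential 12%. → 12%.
Line C: stainless steel → 14.1; wire → 14.1.2; clad → 14.1.2.1. Scheduled 10%. No special measure applies. → 10%.
Line D: non-alloy steel → 14.2; tubes → 14.2.2; hot-rolled → 14.2.2.3. Scheduled 20%. No special measure applies. → 20%.
Sum: 11% + 12% + 10% + 20% = 53%.

53%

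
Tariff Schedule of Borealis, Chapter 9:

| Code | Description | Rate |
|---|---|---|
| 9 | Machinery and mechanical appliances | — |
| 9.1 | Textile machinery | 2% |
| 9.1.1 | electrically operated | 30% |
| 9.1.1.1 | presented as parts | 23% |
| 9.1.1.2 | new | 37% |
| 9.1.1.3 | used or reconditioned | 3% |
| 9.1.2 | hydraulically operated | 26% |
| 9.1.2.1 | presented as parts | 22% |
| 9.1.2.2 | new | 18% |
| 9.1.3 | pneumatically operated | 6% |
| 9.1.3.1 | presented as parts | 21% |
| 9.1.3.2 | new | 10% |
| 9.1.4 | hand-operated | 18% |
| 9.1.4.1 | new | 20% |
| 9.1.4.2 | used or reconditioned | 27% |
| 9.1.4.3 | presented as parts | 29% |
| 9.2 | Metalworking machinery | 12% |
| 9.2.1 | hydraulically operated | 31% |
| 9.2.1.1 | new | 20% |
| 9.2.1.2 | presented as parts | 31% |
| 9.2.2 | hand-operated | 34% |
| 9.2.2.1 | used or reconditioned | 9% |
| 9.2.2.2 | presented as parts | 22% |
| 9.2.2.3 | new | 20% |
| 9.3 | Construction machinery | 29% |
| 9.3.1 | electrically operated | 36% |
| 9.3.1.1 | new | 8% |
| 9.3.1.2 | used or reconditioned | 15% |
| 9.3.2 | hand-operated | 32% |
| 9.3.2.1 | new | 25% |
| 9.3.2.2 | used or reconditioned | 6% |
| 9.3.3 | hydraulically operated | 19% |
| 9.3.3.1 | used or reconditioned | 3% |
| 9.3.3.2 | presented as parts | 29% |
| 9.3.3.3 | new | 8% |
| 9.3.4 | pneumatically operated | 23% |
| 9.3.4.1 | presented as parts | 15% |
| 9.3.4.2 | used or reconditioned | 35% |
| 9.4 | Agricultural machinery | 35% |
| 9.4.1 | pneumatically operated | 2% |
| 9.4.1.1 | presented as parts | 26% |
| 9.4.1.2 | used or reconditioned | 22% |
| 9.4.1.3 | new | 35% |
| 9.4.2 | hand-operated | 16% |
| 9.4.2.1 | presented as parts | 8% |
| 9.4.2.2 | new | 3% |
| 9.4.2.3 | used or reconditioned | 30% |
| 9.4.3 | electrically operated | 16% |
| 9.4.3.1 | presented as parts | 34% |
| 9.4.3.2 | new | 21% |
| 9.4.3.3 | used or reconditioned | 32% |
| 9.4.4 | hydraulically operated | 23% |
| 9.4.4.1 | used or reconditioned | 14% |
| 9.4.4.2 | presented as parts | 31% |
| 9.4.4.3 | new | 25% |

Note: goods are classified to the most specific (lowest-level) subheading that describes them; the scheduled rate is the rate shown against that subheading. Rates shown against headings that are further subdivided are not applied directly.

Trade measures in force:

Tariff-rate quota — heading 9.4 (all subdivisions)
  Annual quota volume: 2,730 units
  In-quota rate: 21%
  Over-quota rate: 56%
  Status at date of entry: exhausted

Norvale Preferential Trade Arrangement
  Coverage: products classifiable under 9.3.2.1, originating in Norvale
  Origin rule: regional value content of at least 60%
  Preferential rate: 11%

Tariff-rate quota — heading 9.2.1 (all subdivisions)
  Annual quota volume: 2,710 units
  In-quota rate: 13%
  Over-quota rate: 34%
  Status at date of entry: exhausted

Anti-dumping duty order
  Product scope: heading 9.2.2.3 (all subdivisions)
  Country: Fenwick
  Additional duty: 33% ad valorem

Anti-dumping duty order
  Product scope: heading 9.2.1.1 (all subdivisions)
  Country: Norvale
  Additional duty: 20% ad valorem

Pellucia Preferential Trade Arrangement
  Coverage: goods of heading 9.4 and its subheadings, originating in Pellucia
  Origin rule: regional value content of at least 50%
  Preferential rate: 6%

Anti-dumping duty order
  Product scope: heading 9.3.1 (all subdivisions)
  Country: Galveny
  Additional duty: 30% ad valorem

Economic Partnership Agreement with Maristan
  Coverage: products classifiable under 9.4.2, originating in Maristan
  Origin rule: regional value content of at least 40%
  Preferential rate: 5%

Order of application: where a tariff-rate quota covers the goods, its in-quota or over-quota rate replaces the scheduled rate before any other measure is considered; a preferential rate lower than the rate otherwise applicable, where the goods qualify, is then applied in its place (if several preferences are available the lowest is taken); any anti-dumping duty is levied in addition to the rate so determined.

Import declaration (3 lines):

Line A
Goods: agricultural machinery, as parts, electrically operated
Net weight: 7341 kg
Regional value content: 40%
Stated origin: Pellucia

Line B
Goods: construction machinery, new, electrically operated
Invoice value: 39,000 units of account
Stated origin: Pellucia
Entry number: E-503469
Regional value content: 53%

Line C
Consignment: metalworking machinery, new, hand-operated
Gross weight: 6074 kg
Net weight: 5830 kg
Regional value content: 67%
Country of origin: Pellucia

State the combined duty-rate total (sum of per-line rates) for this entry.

Line A: agricultural → 9.4; electrically operated → 9.4.3; as parts → 9.4.3.1. Scheduled 34%. quota on 9.4 exhausted → over-quota 56%; Pellucia agreement on 9.4: RVC < 50%. → 56%.
Line B: construction → 9.3; electrically operated → 9.3.1; new → 9.3.1.1. Scheduled 8%. Pellucia agreement on 9.4: 9.3.1.1 not covered. → 8%.
Line C: metalworking → 9.2; hand-operated → 9.2.2; new → 9.2.2.3. Scheduled 20%. Pellucia agreement on 9.4: 9.2.2.3 not covered. → 20%.
Sum: 56% + 8% + 20% = 84%.

84%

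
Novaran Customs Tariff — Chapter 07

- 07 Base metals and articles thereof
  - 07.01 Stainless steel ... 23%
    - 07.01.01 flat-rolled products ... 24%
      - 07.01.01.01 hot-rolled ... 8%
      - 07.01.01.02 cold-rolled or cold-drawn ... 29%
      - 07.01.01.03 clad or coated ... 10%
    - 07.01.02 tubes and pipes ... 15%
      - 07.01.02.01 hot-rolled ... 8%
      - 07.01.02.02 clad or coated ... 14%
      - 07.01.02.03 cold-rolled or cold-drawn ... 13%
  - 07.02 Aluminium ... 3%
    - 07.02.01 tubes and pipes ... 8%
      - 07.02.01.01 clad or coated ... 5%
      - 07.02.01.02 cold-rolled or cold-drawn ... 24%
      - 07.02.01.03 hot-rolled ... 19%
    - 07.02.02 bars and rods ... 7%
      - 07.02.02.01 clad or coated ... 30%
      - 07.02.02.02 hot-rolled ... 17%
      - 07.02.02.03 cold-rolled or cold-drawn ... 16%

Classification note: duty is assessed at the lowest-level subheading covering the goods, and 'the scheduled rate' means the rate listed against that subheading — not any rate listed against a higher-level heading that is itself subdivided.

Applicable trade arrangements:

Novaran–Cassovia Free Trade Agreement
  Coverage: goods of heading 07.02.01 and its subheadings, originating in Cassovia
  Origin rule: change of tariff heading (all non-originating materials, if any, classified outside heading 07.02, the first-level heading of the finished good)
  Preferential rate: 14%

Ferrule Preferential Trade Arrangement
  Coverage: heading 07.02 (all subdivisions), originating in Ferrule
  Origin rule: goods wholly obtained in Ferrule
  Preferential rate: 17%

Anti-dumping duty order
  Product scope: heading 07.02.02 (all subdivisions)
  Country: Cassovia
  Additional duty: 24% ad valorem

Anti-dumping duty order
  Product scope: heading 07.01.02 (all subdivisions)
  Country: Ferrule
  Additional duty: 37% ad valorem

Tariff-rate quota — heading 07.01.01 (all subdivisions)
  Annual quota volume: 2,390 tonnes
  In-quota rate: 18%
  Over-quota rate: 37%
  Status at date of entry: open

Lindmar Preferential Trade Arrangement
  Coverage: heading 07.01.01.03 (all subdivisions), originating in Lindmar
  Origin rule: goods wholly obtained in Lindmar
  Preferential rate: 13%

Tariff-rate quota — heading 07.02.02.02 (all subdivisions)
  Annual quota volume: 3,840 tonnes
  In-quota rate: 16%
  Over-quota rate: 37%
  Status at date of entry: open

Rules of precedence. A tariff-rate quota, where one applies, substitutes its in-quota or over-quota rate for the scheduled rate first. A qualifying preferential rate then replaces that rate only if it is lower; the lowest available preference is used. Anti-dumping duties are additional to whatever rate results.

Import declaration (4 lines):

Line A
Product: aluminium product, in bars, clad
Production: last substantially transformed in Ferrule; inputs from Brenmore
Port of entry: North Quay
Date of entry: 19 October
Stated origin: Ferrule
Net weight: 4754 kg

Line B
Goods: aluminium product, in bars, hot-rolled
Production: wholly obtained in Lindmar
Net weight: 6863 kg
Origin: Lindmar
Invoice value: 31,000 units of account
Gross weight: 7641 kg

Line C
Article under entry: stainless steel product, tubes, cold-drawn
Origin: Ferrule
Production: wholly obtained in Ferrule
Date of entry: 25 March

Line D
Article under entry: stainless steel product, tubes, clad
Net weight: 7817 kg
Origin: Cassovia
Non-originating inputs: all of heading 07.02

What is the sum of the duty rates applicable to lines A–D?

110%

Line A: aluminium → 07.02; in bars → 07.02.02; clad → 07.02.02.01. Scheduled 30%. Ferrule agreement on 07.02: not wholly obtained. → 30%.
Line B: aluminium → 07.02; in bars → 07.02.02; hot-rolled → 07.02.02.02. Scheduled 17%. quota on 07.02.02.02 open → in-quota 16%; Lindmar agreement on 07.01.01.03: 07.02.02.02 not covered. → 16%.
Line C: stainless steel → 07.01; tubes → 07.01.02; cold-drawn → 07.01.02.03. Scheduled 13%. Ferrule agreement on 07.02: 07.01.02.03 not covered; anti-dumping (Ferrule, 07.01.02): +37%; total 13% + 37% = 50%. → 50%.
Line D: stainless steel → 07.01; tubes → 07.01.02; clad → 07.01.02.02. Scheduled 14%. Cassovia agreement on 07.02.01: 07.01.02.02 not covered. → 14%.
Sum: 30% + 16% + 50% + 14% = 110%.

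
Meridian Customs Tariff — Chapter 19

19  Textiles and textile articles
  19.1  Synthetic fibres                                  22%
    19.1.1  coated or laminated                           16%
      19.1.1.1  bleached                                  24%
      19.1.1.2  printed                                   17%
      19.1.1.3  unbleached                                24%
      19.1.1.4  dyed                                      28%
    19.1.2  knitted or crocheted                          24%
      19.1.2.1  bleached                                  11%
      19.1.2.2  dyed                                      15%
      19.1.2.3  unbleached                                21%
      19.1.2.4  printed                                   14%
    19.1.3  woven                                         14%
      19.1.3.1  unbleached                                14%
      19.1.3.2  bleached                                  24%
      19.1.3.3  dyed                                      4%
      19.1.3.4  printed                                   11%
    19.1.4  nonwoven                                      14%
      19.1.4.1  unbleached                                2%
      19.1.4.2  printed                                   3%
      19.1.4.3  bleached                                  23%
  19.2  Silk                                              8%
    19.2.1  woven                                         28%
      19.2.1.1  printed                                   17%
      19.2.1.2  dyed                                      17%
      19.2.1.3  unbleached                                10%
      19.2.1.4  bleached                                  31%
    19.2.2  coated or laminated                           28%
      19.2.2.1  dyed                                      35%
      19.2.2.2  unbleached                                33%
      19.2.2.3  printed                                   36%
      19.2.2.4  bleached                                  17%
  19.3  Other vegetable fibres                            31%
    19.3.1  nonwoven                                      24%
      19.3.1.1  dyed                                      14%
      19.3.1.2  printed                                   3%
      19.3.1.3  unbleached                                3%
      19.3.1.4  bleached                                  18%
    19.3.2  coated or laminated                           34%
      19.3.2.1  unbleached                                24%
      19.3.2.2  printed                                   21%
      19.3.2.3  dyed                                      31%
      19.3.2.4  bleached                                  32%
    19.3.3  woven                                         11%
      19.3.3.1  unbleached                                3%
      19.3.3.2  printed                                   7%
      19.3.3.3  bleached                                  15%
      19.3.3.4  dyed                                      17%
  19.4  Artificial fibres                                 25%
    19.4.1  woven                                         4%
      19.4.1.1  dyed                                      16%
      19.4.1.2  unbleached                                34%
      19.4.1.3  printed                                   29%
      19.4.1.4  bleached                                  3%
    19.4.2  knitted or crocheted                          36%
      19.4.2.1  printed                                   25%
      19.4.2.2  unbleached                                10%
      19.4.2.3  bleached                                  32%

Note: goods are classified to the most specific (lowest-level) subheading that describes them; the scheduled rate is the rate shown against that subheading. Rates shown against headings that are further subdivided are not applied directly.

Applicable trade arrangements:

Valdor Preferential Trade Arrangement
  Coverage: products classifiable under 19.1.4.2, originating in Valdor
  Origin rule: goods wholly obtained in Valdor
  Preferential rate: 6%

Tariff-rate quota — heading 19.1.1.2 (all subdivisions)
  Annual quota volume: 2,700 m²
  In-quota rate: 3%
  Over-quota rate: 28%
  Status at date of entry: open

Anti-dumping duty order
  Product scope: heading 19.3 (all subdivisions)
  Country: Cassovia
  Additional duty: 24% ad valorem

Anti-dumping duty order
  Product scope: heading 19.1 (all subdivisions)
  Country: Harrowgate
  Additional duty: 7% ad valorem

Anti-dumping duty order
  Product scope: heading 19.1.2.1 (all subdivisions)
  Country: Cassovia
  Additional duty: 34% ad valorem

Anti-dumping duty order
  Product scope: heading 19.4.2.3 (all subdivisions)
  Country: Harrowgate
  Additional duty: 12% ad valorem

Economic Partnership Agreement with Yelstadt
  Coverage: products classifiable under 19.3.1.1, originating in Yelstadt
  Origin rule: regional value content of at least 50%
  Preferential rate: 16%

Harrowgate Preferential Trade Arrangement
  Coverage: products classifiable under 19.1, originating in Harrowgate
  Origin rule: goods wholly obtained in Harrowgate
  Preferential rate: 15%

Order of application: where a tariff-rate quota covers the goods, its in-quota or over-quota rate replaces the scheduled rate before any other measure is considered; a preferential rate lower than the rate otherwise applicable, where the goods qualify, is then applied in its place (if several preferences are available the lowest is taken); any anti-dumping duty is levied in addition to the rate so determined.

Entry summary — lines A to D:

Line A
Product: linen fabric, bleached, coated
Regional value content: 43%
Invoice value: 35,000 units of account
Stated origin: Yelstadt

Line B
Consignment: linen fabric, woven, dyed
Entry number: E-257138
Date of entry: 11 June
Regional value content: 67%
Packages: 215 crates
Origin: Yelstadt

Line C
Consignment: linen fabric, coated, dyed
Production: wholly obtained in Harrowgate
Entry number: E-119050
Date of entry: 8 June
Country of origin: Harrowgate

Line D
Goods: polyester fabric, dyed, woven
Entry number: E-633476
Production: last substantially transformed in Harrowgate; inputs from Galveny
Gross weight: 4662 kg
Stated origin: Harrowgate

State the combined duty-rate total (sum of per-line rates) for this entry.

91%

Line A: linen → 19.3; coated → 19.3.2; bleached → 19.3.2.4. Scheduled 32%. Yelstadt agreement on 19.3.1.1: 19.3.2.4 not covered. → 32%.
Line B: linen → 19.3; woven → 19.3.3; dyed → 19.3.3.4. Scheduled 17%. Yelstadt agreement on 19.3.1.1: 19.3.3.4 not covered. → 17%.
Line C: linen → 19.3; coated → 19.3.2; dyed → 19.3.2.3. Scheduled 31%. Harrowgate agreement on 19.1: 19.3.2.3 not covered. → 31%.
Line D: polyester → 19.1; woven → 19.1.3; dyed → 19.1.3.3. Scheduled 4%. Harrowgate agreement on 19.1: not wholly obtained; anti-dumping (Harrowgate, 19.1): +7%; total 4% + 7% = 11%. → 11%.
Sum: 32% + 17% + 31% + 11% = 91%.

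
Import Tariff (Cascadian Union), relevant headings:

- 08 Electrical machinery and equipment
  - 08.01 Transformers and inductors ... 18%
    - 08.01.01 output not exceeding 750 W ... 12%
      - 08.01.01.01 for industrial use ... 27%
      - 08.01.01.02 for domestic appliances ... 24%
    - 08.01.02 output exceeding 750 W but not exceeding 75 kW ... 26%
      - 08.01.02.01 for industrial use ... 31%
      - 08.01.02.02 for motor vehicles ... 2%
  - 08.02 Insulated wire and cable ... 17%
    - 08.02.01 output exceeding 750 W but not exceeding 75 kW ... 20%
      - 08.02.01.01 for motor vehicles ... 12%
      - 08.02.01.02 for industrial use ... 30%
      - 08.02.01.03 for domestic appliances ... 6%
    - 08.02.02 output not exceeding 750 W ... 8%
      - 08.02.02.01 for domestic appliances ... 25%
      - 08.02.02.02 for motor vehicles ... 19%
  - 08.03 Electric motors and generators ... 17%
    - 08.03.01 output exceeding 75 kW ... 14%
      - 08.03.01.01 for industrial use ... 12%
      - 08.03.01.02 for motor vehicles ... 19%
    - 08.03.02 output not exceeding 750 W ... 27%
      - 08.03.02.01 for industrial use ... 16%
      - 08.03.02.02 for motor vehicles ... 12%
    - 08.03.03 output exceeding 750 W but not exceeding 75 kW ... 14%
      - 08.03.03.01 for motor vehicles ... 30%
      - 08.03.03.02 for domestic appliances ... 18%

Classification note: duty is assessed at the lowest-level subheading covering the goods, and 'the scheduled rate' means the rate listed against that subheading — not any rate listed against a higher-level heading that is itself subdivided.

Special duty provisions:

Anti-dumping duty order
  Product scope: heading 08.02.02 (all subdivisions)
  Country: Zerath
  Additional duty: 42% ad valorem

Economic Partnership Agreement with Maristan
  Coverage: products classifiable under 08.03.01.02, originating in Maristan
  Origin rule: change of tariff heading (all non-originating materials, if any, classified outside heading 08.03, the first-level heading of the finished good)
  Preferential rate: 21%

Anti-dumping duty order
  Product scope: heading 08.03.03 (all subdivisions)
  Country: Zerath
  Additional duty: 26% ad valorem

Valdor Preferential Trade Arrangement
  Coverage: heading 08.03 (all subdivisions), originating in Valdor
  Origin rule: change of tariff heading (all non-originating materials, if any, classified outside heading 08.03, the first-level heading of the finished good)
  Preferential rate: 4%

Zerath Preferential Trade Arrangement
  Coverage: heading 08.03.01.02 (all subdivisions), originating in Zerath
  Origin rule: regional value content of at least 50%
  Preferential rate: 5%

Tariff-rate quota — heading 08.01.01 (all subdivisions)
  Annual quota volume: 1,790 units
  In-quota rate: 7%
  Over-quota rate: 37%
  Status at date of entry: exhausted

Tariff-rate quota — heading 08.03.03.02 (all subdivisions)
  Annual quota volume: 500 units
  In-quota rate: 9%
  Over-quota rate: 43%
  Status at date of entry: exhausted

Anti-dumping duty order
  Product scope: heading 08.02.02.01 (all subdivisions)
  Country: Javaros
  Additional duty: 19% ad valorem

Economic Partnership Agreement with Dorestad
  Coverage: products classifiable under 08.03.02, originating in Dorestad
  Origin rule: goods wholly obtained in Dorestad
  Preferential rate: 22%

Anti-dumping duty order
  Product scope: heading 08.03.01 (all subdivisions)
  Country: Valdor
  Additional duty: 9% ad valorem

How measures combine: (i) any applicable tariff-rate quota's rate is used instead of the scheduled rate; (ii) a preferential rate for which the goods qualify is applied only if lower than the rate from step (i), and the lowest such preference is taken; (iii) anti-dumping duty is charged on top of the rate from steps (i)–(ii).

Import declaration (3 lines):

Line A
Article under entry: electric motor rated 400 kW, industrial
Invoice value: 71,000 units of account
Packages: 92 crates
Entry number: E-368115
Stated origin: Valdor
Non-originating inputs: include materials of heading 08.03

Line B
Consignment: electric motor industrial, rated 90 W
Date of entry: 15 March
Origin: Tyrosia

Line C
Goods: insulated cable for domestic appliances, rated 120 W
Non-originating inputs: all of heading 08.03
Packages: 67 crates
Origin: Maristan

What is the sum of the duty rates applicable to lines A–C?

62%

Line A: electric motor → 08.03; rated 400 kW → 08.03.01; industrial → 08.03.01.01. Scheduled 12%. Valdor agreement on 08.03: CTH not met; anti-dumping (Valdor, 08.03.01): +9%; total 12% + 9% = 21%. → 21%.
Line B: electric motor → 08.03; rated 90 W → 08.03.02; industrial → 08.03.02.01. Scheduled 16%. No special measure applies. → 16%.
Line C: insulated cable → 08.02; rated 120 W → 08.02.02; for domestic appliances → 08.02.02.01. Scheduled 25%. Maristan agreement on 08.03.01.02: 08.02.02.01 not covered. → 25%.
Sum: 21% + 16% + 25% = 62%.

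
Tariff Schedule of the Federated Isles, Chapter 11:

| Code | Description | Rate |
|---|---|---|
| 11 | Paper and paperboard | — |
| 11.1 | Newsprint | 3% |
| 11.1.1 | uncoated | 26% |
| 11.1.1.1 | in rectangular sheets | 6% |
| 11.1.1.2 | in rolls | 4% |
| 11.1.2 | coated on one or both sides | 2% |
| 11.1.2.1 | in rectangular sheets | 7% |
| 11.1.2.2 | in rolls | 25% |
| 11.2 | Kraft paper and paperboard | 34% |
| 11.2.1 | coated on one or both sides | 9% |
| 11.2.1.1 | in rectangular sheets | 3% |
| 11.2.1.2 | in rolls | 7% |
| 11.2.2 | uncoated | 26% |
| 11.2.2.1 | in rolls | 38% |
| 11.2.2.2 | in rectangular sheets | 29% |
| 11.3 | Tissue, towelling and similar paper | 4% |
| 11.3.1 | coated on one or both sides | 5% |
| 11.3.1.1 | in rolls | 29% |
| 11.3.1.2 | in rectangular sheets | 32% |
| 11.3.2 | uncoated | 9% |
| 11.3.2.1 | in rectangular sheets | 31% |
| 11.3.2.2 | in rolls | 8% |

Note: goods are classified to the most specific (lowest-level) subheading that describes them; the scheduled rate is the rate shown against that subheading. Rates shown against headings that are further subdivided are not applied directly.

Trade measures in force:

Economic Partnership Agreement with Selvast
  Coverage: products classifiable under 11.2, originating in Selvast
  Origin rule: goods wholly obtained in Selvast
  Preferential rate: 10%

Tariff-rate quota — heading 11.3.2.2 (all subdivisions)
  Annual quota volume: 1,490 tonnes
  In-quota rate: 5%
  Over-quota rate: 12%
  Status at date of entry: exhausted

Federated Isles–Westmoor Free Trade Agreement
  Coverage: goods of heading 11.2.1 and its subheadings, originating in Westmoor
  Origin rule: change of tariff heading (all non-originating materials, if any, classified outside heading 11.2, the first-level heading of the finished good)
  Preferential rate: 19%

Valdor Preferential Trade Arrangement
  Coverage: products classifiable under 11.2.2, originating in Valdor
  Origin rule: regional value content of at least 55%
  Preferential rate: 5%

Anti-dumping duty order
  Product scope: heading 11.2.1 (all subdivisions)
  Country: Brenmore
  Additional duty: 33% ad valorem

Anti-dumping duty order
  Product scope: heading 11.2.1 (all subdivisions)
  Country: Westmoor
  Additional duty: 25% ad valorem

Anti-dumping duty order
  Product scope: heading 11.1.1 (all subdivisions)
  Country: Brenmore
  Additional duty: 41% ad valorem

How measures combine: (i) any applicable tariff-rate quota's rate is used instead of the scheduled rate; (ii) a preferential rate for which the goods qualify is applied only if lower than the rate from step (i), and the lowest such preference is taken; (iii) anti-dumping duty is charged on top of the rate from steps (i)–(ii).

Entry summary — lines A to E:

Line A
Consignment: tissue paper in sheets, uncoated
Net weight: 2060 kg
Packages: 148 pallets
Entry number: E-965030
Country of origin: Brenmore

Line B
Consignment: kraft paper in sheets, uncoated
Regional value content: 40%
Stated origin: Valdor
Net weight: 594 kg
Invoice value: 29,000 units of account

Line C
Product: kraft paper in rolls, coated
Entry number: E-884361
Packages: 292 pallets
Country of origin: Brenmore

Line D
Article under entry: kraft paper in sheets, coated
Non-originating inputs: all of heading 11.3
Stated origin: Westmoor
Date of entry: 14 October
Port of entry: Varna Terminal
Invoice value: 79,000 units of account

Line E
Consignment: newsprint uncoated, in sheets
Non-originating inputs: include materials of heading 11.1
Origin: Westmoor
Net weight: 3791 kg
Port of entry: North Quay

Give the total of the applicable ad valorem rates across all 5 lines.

Line A: tissue paper → 11.3; uncoated → 11.3.2; in sheets → 11.3.2.1. Scheduled 31%. No special measure applies. → 31%.
Line B: kraft paper → 11.2; uncoated → 11.2.2; in sheets → 11.2.2.2. Scheduled 29%. Valdor agreement on 11.2.2: RVC < 55%. → 29%.
Line C: kraft paper → 11.2; coated → 11.2.1; in rolls → 11.2.1.2. Scheduled 7%. anti-dumping (Brenmore, 11.2.1): +33%; total 7% + 33% = 40%. → 40%.
Line D: kraft paper → 11.2; coated → 11.2.1; in sheets → 11.2.1.1. Scheduled 3%. Westmoor agreement on 11.2.1: CTH met → 19% available; preference 19% not lower than 3% → no reduction; anti-dumping (Westmoor, 11.2.1): +25%; total 3% + 25% = 28%. → 28%.
Line E: newsprint → 11.1; uncoated → 11.1.1; in sheets → 11.1.1.1. Scheduled 6%. Westmoor agreement on 11.2.1: 11.1.1.1 not covered. → 6%.
Sum: 31% + 29% + 40% + 28% + 6% = 134%.

134%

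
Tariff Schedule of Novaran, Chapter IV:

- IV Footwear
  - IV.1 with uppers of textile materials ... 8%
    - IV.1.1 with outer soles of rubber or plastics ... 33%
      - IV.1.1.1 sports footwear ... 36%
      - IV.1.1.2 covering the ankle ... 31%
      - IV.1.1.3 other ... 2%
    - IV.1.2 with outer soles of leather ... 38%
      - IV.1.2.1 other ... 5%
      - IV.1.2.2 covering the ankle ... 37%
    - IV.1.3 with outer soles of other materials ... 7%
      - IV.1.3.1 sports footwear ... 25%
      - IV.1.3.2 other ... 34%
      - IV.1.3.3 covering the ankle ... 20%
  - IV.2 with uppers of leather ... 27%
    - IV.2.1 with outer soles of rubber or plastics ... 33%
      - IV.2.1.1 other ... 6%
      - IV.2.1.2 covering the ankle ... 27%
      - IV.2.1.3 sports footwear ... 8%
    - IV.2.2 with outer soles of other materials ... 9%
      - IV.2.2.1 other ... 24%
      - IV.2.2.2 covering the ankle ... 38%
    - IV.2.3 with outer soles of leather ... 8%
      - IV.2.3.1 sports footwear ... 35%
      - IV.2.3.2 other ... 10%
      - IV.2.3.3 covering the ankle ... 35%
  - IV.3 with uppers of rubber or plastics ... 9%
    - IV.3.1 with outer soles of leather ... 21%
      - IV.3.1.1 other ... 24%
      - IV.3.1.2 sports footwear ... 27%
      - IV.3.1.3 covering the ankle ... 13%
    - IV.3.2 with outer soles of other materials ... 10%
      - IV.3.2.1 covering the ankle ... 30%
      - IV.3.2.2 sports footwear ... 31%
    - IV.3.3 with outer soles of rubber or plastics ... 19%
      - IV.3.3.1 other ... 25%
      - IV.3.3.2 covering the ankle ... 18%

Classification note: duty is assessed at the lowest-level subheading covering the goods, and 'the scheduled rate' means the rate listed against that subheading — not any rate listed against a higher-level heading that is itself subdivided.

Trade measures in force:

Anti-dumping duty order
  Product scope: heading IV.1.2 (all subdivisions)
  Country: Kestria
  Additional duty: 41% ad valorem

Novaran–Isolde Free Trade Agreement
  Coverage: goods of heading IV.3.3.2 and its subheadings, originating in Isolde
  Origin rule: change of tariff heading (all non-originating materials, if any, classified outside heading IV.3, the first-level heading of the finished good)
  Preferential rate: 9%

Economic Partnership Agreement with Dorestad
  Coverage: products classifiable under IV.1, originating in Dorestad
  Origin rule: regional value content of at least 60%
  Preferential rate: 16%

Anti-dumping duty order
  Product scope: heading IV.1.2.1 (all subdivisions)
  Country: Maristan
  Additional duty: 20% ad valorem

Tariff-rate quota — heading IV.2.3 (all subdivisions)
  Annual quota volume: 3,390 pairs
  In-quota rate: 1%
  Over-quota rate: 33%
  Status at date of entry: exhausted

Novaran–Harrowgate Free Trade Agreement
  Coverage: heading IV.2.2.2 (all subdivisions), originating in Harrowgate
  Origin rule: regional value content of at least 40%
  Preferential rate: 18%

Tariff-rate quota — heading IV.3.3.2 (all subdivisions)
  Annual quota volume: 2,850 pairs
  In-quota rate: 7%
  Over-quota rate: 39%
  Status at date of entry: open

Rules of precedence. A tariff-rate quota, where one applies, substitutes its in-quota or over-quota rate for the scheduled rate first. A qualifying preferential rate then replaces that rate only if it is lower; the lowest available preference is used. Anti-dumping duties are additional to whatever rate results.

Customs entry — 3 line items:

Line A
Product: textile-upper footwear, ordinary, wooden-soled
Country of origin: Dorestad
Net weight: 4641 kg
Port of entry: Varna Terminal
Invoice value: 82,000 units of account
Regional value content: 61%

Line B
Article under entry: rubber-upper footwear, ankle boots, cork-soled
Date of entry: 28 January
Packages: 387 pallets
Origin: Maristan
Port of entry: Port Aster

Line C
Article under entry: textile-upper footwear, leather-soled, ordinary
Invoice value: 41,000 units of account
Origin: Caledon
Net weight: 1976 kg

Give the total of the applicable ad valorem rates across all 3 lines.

51%

Line A: textile-upper → IV.1; wooden-soled → IV.1.3; ordinary → IV.1.3.2. Scheduled 34%. Dorestad agreement on IV.1: RVC ≥ 60% → 16% available; preferential 16%. → 16%.
Line B: rubber-upper → IV.3; cork-soled → IV.3.2; ankle boots → IV.3.2.1. Scheduled 30%. No special measure applies. → 30%.
Line C: textile-upper → IV.1; leather-soled → IV.1.2; ordinary → IV.1.2.1. Scheduled 5%. No special measure applies. → 5%.
Sum: 16% + 30% + 5% = 51%.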